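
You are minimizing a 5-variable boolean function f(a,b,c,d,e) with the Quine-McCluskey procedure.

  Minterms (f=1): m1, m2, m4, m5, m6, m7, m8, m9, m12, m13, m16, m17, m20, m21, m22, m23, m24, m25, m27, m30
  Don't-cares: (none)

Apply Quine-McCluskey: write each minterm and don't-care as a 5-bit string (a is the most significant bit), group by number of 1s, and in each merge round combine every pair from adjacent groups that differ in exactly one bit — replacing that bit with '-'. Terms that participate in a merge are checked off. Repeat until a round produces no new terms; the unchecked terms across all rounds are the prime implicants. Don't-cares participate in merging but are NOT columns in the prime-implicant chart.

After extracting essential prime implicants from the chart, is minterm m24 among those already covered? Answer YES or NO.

NO

Round 0: 00001✓ 00010✓ 00100✓ 00101✓ 00110✓ 00111✓ 01000✓ 01001✓ 01100✓ 01101✓ 10000✓ 10001✓ 10100✓ 10101✓ 10110✓ 10111✓ 11000✓ 11001✓ 11011✓ 11110✓
Round 1: -0001✓ -0100✓ -0101✓ -0110✓ -0111✓ -1000✓ -1001✓ 0-001✓ 0-100✓ 0-101✓ 00-01✓ 00-10 001-0✓ 001-1✓ 0010-✓ 0011-✓ 01-00✓ 01-01✓ 0100-✓ 0110-✓ 1-000✓ 1-001✓ 1-110 10-00✓ 10-01✓ 1000-✓ 101-0✓ 101-1✓ 1010-✓ 1011-✓ 110-1 1100-✓
Round 2: --001 -0-01 -01-0✓ -01-1✓ -010-✓ -011-✓ -100- 0--01 0-10- 001--✓ 01-0- 1-00- 10-0- 101--✓
Round 3: -01--
PIs = {--001, -0-01, -01--, -100-, 0--01, 0-10-, 00-10, 01-0-, 1-00-, 1-110, 10-0-, 110-1}
Coverage chart:
  m1: --001,-0-01,0--01
  m2: 00-10 ←essential
  m4: -01--,0-10-
  m5: -0-01,-01--,0--01,0-10-
  m6: -01--,00-10
  m7: -01-- ←essential
  m8: -100-,01-0-
  m9: --001,-100-,0--01,01-0-
  m12: 0-10-,01-0-
  m13: 0--01,0-10-,01-0-
  m16: 1-00-,10-0-
  m17: --001,-0-01,1-00-,10-0-
  m20: -01--,10-0-
  m21: -0-01,-01--,10-0-
  m22: -01--,1-110
  m23: -01-- ←essential
  m24: -100-,1-00-
  m25: --001,-100-,1-00-,110-1
  m27: 110-1 ←essential
  m30: 1-110 ←essential
Essential: -01--, 00-10, 1-110, 110-1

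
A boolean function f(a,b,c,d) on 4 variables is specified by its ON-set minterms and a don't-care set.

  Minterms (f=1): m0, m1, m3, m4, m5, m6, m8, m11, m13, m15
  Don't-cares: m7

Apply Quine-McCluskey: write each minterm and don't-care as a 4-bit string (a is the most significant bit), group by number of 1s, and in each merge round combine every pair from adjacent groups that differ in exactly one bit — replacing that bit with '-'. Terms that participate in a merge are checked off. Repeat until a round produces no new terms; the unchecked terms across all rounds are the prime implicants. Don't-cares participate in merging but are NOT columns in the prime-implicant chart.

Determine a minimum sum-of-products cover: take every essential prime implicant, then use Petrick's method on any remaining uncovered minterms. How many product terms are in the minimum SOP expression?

[col 0] 0000*, 0001*, 0011*, 0100*, 0101*, 0110*, 0111*, 1000*, 1011*, 1101*, 1111*
[col 1] -000, -011*, -101*, -111*, 0-00*, 0-01*, 0-11*, 00-1*, 000-*, 01-0*, 01-1*, 010-*, 011-*, 1-11*, 11-1*
[col 2] --11, -1-1, 0--1, 0-0-, 01--
Prime implicants: --11, -000, -1-1, 0--1, 0-0-, 01--
PI chart (minterm → PIs covering it):
  0 | -000,0-0-
  1 | 0--1,0-0-
  3 | --11,0--1
  4 | 0-0-,01--
  5 | -1-1,0--1,0-0-,01--
  6 | 01--  (sole → essential)
  8 | -000  (sole → essential)
  11 | --11  (sole → essential)
  13 | -1-1  (sole → essential)
  15 | --11,-1-1
Essential prime implicants: --11, -000, -1-1, 01--
Petrick residual → 0--1
Minimum SOP uses 5 PIs: cd + b'c'd' + bd + a'd + a'b

5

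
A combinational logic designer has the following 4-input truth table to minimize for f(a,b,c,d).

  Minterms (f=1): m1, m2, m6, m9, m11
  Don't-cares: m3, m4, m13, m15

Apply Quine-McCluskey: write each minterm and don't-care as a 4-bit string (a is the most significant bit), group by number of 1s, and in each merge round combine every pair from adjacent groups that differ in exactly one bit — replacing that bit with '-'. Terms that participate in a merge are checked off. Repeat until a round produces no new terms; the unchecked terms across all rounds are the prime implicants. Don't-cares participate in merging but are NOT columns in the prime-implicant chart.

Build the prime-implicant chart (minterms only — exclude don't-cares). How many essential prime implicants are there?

Round 0: 0001✓ 0010✓ 0011✓ 0100✓ 0110✓ 1001✓ 1011✓ 1101✓ 1111✓
Round 1: -001✓ -011✓ 0-10 00-1✓ 001- 01-0 1-01✓ 1-11✓ 10-1✓ 11-1✓
Round 2: -0-1 1--1
PIs = {-0-1, 0-10, 001-, 01-0, 1--1}
Coverage chart:
  m1: -0-1 ←essential
  m2: 0-10,001-
  m6: 0-10,01-0
  m9: -0-1,1--1
  m11: -0-1,1--1
Essential: -0-1

1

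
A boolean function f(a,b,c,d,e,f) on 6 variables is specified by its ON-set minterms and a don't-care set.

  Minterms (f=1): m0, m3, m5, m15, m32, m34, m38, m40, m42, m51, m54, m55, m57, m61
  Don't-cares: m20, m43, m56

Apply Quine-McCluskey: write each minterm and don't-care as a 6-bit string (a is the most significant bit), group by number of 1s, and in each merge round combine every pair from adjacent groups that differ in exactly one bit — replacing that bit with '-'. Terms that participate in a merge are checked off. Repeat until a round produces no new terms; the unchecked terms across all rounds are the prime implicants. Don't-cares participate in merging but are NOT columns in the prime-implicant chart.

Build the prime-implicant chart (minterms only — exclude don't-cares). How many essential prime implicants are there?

size-2^0 implicants → 000000(✓)  000011  000101  001111  010100  100000(✓)  100010(✓)  100110(✓)  101000(✓)  101010(✓)  101011(✓)  110011(✓)  110110(✓)  110111(✓)  111000(✓)  111001(✓)  111101(✓)
size-2^1 implicants → -00000  1-0110  1-1000  10-000(✓)  10-010(✓)  100-10  1000-0(✓)  1010-0(✓)  10101-  110-11  11011-  111-01  11100-
size-2^2 implicants → 10-0-0
Unchecked terms (primes): -00000, 000011, 000101, 001111, 010100, 1-0110, 1-1000, 10-0-0, 100-10, 10101-, 110-11, 11011-, 111-01, 11100-
Minterm coverage:
  m0 ⊆ -00000 [E]
  m3 ⊆ 000011 [E]
  m5 ⊆ 000101 [E]
  m15 ⊆ 001111 [E]
  m32 ⊆ -00000,10-0-0
  m34 ⊆ 10-0-0,100-10
  m38 ⊆ 1-0110,100-10
  m40 ⊆ 1-1000,10-0-0
  m42 ⊆ 10-0-0,10101-
  m51 ⊆ 110-11 [E]
  m54 ⊆ 1-0110,11011-
  m55 ⊆ 110-11,11011-
  m57 ⊆ 111-01,11100-
  m61 ⊆ 111-01 [E]
E = {-00000, 000011, 000101, 001111, 110-11, 111-01}

6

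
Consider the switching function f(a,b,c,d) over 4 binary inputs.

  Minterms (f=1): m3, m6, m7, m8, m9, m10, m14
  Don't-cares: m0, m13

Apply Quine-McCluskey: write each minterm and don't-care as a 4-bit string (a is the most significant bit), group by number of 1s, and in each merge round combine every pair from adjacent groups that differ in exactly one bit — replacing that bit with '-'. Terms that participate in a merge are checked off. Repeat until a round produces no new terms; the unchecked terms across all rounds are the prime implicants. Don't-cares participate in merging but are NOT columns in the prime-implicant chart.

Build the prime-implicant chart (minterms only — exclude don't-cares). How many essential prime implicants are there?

[col 0] 0000*, 0011*, 0110*, 0111*, 1000*, 1001*, 1010*, 1101*, 1110*
[col 1] -000, -110, 0-11, 011-, 1-01, 1-10, 10-0, 100-
Prime implicants: -000, -110, 0-11, 011-, 1-01, 1-10, 10-0, 100-
PI chart (minterm → PIs covering it):
  3 | 0-11  (sole → essential)
  6 | -110,011-
  7 | 0-11,011-
  8 | -000,10-0,100-
  9 | 1-01,100-
  10 | 1-10,10-0
  14 | -110,1-10
Essential prime implicants: 0-11

1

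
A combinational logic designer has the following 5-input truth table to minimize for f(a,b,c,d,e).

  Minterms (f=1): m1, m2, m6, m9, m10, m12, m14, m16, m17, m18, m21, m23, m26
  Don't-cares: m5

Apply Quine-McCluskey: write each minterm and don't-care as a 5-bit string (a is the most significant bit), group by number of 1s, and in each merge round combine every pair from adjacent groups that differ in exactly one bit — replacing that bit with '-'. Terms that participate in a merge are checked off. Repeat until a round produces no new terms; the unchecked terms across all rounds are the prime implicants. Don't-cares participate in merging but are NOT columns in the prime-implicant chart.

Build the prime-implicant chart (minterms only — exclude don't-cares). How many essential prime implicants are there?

5

[col 0] 00001*, 00010*, 00101*, 00110*, 01001*, 01010*, 01100*, 01110*, 10000*, 10001*, 10010*, 10101*, 10111*, 11010*
[col 1] -0001*, -0010*, -0101*, -1010*, 0-001, 0-010*, 0-110*, 00-01*, 00-10*, 01-10*, 011-0, 1-010*, 10-01*, 100-0, 1000-, 101-1
[col 2] --010, -0-01, 0--10
Prime implicants: --010, -0-01, 0--10, 0-001, 011-0, 100-0, 1000-, 101-1
PI chart (minterm → PIs covering it):
  1 | -0-01,0-001
  2 | --010,0--10
  6 | 0--10  (sole → essential)
  9 | 0-001  (sole → essential)
  10 | --010,0--10
  12 | 011-0  (sole → essential)
  14 | 0--10,011-0
  16 | 100-0,1000-
  17 | -0-01,1000-
  18 | --010,100-0
  21 | -0-01,101-1
  23 | 101-1  (sole → essential)
  26 | --010  (sole → essential)
Essential prime implicants: --010, 0--10, 0-001, 011-0, 101-1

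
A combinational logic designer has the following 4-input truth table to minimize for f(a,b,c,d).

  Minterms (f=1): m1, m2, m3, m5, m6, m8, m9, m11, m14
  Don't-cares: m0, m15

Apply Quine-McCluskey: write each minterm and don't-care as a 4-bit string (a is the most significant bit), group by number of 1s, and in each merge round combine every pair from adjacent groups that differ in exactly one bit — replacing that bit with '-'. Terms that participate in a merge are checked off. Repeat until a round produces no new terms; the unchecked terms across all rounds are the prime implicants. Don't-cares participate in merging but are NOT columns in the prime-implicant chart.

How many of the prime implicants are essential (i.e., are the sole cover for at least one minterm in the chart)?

[col 0] 0000*, 0001*, 0010*, 0011*, 0101*, 0110*, 1000*, 1001*, 1011*, 1110*, 1111*
[col 1] -000*, -001*, -011*, -110, 0-01, 0-10, 00-0*, 00-1*, 000-*, 001-*, 1-11, 10-1*, 100-*, 111-
[col 2] -0-1, -00-, 00--
Prime implicants: -0-1, -00-, -110, 0-01, 0-10, 00--, 1-11, 111-
PI chart (minterm → PIs covering it):
  1 | -0-1,-00-,0-01,00--
  2 | 0-10,00--
  3 | -0-1,00--
  5 | 0-01  (sole → essential)
  6 | -110,0-10
  8 | -00-  (sole → essential)
  9 | -0-1,-00-
  11 | -0-1,1-11
  14 | -110,111-
Essential prime implicants: -00-, 0-01

2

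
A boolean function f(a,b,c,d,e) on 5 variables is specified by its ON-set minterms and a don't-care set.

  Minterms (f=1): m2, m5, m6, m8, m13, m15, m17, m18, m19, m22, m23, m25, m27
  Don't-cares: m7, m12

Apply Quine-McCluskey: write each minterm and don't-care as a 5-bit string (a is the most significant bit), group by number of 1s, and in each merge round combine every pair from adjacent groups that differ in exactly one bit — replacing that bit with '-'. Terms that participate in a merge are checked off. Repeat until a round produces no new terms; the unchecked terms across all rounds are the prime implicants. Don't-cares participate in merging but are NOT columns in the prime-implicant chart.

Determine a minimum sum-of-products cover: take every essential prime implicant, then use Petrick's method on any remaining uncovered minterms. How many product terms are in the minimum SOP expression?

5

Round 0: 00010✓ 00101✓ 00110✓ 00111✓ 01000✓ 01100✓ 01101✓ 01111✓ 10001✓ 10010✓ 10011✓ 10110✓ 10111✓ 11001✓ 11011✓
Round 1: -0010✓ -0110✓ -0111✓ 0-101✓ 0-111✓ 00-10✓ 001-1✓ 0011-✓ 01-00 011-1✓ 0110- 1-001✓ 1-011✓ 10-10✓ 10-11✓ 100-1✓ 1001-✓ 1011-✓ 110-1✓
Round 2: -0-10 -011- 0-1-1 1-0-1 10-1-
PIs = {-0-10, -011-, 0-1-1, 01-00, 0110-, 1-0-1, 10-1-}
Coverage chart:
  m2: -0-10 ←essential
  m5: 0-1-1 ←essential
  m6: -0-10,-011-
  m8: 01-00 ←essential
  m13: 0-1-1,0110-
  m15: 0-1-1 ←essential
  m17: 1-0-1 ←essential
  m18: -0-10,10-1-
  m19: 1-0-1,10-1-
  m22: -0-10,-011-,10-1-
  m23: -011-,10-1-
  m25: 1-0-1 ←essential
  m27: 1-0-1 ←essential
Essential: -0-10, 0-1-1, 01-00, 1-0-1
Petrick residual → -011-
Min cover (5 terms): b'de' + b'cd + a'ce + a'bd'e' + ac'e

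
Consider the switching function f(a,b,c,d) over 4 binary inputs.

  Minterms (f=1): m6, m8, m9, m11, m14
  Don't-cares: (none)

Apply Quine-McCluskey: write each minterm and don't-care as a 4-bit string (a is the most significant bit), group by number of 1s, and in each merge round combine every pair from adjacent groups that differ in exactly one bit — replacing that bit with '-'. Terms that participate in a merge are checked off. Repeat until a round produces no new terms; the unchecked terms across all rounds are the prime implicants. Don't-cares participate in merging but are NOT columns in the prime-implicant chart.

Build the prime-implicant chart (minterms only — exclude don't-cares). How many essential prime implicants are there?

3

size-2^0 implicants → 0110(✓)  1000(✓)  1001(✓)  1011(✓)  1110(✓)
size-2^1 implicants → -110  10-1  100-
Unchecked terms (primes): -110, 10-1, 100-
Minterm coverage:
  m6 ⊆ -110 [E]
  m8 ⊆ 100- [E]
  m9 ⊆ 10-1,100-
  m11 ⊆ 10-1 [E]
  m14 ⊆ -110 [E]
E = {-110, 10-1, 100-}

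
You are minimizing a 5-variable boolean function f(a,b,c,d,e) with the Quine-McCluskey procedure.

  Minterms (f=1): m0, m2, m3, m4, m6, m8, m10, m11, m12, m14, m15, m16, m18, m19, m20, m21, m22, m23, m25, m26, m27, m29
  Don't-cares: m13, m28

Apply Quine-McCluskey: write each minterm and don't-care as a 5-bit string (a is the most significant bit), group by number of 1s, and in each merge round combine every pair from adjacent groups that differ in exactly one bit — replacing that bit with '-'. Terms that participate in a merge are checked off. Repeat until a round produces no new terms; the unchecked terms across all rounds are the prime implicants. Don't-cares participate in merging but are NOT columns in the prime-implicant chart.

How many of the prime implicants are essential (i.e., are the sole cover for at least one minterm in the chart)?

3

size-2^0 implicants → 00000(✓)  00010(✓)  00011(✓)  00100(✓)  00110(✓)  01000(✓)  01010(✓)  01011(✓)  01100(✓)  01101(✓)  01110(✓)  01111(✓)  10000(✓)  10010(✓)  10011(✓)  10100(✓)  10101(✓)  10110(✓)  10111(✓)  11001(✓)  11010(✓)  11011(✓)  11100(✓)  11101(✓)
size-2^1 implicants → -0000(✓)  -0010(✓)  -0011(✓)  -0100(✓)  -0110(✓)  -1010(✓)  -1011(✓)  -1100(✓)  -1101(✓)  0-000(✓)  0-010(✓)  0-011(✓)  0-100(✓)  0-110(✓)  00-00(✓)  00-10(✓)  000-0(✓)  0001-(✓)  001-0(✓)  01-00(✓)  01-10(✓)  01-11(✓)  010-0(✓)  0101-(✓)  011-0(✓)  011-1(✓)  0110-(✓)  0111-(✓)  1-010(✓)  1-011(✓)  1-100(✓)  1-101(✓)  10-00(✓)  10-10(✓)  10-11(✓)  100-0(✓)  1001-(✓)  101-0(✓)  101-1(✓)  1010-(✓)  1011-(✓)  11-01  110-1  1101-(✓)  1110-(✓)
size-2^2 implicants → --010(✓)  --011(✓)  --100  -0-00(✓)  -0-10(✓)  -00-0(✓)  -001-(✓)  -01-0(✓)  -101-(✓)  -110-  0--00(✓)  0--10(✓)  0-0-0(✓)  0-01-(✓)  0-1-0(✓)  00--0(✓)  01--0(✓)  01-1-  011--  1-01-(✓)  1-10-  10--0(✓)  10-1-  101--
size-2^3 implicants → --01-  -0--0  0---0
Unchecked terms (primes): --01-, --100, -0--0, -110-, 0---0, 01-1-, 011--, 1-10-, 10-1-, 101--, 11-01, 110-1
Minterm coverage:
  m0 ⊆ -0--0,0---0
  m2 ⊆ --01-,-0--0,0---0
  m3 ⊆ --01- [E]
  m4 ⊆ --100,-0--0,0---0
  m6 ⊆ -0--0,0---0
  m8 ⊆ 0---0 [E]
  m10 ⊆ --01-,0---0,01-1-
  m11 ⊆ --01-,01-1-
  m12 ⊆ --100,-110-,0---0,011--
  m14 ⊆ 0---0,01-1-,011--
  m15 ⊆ 01-1-,011--
  m16 ⊆ -0--0 [E]
  m18 ⊆ --01-,-0--0,10-1-
  m19 ⊆ --01-,10-1-
  m20 ⊆ --100,-0--0,1-10-,101--
  m21 ⊆ 1-10-,101--
  m22 ⊆ -0--0,10-1-,101--
  m23 ⊆ 10-1-,101--
  m25 ⊆ 11-01,110-1
  m26 ⊆ --01- [E]
  m27 ⊆ --01-,110-1
  m29 ⊆ -110-,1-10-,11-01
E = {--01-, -0--0, 0---0}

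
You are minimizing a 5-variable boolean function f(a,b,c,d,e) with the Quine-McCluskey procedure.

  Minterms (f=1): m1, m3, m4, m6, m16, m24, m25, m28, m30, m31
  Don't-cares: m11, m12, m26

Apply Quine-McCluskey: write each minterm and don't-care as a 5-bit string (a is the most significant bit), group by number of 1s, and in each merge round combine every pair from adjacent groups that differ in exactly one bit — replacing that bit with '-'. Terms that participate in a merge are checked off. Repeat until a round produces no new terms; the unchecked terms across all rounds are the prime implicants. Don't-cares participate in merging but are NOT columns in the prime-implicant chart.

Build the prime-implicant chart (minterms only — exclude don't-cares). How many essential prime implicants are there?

5

[col 0] 00001*, 00011*, 00100*, 00110*, 01011*, 01100*, 10000*, 11000*, 11001*, 11010*, 11100*, 11110*, 11111*
[col 1] -1100, 0-011, 0-100, 000-1, 001-0, 1-000, 11-00*, 11-10*, 110-0*, 1100-, 111-0*, 1111-
[col 2] 11--0
Prime implicants: -1100, 0-011, 0-100, 000-1, 001-0, 1-000, 11--0, 1100-, 1111-
PI chart (minterm → PIs covering it):
  1 | 000-1  (sole → essential)
  3 | 0-011,000-1
  4 | 0-100,001-0
  6 | 001-0  (sole → essential)
  16 | 1-000  (sole → essential)
  24 | 1-000,11--0,1100-
  25 | 1100-  (sole → essential)
  28 | -1100,11--0
  30 | 11--0,1111-
  31 | 1111-  (sole → essential)
Essential prime implicants: 000-1, 001-0, 1-000, 1100-, 1111-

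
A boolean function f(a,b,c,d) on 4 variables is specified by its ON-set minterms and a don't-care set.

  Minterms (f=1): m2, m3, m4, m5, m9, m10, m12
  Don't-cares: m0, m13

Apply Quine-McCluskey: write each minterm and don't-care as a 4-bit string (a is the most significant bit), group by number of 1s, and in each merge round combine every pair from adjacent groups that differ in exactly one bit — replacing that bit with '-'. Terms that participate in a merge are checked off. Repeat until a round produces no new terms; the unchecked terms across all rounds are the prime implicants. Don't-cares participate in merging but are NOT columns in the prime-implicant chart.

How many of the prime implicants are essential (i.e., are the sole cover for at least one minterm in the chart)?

4

[col 0] 0000*, 0010*, 0011*, 0100*, 0101*, 1001*, 1010*, 1100*, 1101*
[col 1] -010, -100*, -101*, 0-00, 00-0, 001-, 010-*, 1-01, 110-*
[col 2] -10-
Prime implicants: -010, -10-, 0-00, 00-0, 001-, 1-01
PI chart (minterm → PIs covering it):
  2 | -010,00-0,001-
  3 | 001-  (sole → essential)
  4 | -10-,0-00
  5 | -10-  (sole → essential)
  9 | 1-01  (sole → essential)
  10 | -010  (sole → essential)
  12 | -10-  (sole → essential)
Essential prime implicants: -010, -10-, 001-, 1-01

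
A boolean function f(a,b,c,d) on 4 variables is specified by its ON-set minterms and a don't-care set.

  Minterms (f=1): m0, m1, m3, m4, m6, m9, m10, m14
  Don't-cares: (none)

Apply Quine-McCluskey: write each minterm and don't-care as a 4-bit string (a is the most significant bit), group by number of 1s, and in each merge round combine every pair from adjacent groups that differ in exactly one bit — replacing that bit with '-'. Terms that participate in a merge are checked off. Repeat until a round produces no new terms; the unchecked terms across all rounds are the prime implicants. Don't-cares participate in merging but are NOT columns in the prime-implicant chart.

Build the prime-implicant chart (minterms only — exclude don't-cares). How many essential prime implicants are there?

size-2^0 implicants → 0000(✓)  0001(✓)  0011(✓)  0100(✓)  0110(✓)  1001(✓)  1010(✓)  1110(✓)
size-2^1 implicants → -001  -110  0-00  00-1  000-  01-0  1-10
Unchecked terms (primes): -001, -110, 0-00, 00-1, 000-, 01-0, 1-10
Minterm coverage:
  m0 ⊆ 0-00,000-
  m1 ⊆ -001,00-1,000-
  m3 ⊆ 00-1 [E]
  m4 ⊆ 0-00,01-0
  m6 ⊆ -110,01-0
  m9 ⊆ -001 [E]
  m10 ⊆ 1-10 [E]
  m14 ⊆ -110,1-10
E = {-001, 00-1, 1-10}

3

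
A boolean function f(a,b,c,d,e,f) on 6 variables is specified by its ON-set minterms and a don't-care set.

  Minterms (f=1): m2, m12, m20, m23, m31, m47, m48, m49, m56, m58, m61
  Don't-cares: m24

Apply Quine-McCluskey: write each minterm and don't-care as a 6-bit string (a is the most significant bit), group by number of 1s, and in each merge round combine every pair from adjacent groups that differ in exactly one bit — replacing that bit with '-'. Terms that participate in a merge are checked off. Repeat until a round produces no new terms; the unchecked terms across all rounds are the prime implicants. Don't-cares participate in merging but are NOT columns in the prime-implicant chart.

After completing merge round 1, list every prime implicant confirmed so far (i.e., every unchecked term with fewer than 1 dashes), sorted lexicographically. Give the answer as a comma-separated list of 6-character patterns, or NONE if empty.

size-2^0 implicants → 000010  001100  010100  010111(✓)  011000(✓)  011111(✓)  101111  110000(✓)  110001(✓)  111000(✓)  111010(✓)  111101
size-2^1 implicants → -11000  01-111  11-000  11000-  1110-0
Unchecked terms (primes): -11000, 000010, 001100, 01-111, 010100, 101111, 11-000, 11000-, 1110-0, 111101

000010, 001100, 010100, 101111, 111101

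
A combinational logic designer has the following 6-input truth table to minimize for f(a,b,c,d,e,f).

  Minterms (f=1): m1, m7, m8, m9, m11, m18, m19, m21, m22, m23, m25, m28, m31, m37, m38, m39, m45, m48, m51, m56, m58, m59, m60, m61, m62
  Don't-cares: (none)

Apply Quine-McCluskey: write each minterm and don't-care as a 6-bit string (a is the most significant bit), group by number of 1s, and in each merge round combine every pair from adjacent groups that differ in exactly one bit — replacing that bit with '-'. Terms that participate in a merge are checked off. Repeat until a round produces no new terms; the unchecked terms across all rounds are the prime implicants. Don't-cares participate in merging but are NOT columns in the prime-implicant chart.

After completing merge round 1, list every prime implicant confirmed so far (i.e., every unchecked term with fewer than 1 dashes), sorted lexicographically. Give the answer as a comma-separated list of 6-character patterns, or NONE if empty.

[col 0] 000001*, 000111*, 001000*, 001001*, 001011*, 010010*, 010011*, 010101*, 010110*, 010111*, 011001*, 011100*, 011111*, 100101*, 100110*, 100111*, 101101*, 110000*, 110011*, 111000*, 111010*, 111011*, 111100*, 111101*, 111110*
[col 1] -00111, -10011, -11100, 0-0111, 0-1001, 00-001, 0010-1, 00100-, 01-111, 010-10*, 010-11*, 01001-*, 0101-1, 01011-*, 1-1101, 10-101, 1001-1, 10011-, 11-000, 11-011, 111-00*, 111-10*, 1110-0*, 11101-, 1111-0*, 11110-
[col 2] 010-1-, 111--0
Prime implicants: -00111, -10011, -11100, 0-0111, 0-1001, 00-001, 0010-1, 00100-, 01-111, 010-1-, 0101-1, 1-1101, 10-101, 1001-1, 10011-, 11-000, 11-011, 111--0, 11101-, 11110-

NONE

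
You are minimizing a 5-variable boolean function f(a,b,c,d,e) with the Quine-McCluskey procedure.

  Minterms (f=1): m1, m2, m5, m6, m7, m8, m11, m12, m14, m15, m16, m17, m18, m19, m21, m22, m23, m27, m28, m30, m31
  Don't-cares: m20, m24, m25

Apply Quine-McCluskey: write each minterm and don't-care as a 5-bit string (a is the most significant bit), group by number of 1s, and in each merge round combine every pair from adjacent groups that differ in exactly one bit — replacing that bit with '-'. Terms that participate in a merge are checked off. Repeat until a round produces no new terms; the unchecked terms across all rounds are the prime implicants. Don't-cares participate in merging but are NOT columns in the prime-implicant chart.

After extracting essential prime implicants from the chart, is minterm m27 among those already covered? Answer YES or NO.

[col 0] 00001*, 00010*, 00101*, 00110*, 00111*, 01000*, 01011*, 01100*, 01110*, 01111*, 10000*, 10001*, 10010*, 10011*, 10100*, 10101*, 10110*, 10111*, 11000*, 11001*, 11011*, 11100*, 11110*, 11111*
[col 1] -0001*, -0010*, -0101*, -0110*, -0111*, -1000*, -1011*, -1100*, -1110*, -1111*, 0-110*, 0-111*, 00-01*, 00-10*, 001-1*, 0011-*, 01-00*, 01-11*, 011-0*, 0111-*, 1-000*, 1-001*, 1-011*, 1-100*, 1-110*, 1-111*, 10-00*, 10-01*, 10-10*, 10-11*, 100-0*, 100-1*, 1000-*, 1001-*, 101-0*, 101-1*, 1010-*, 1011-*, 11-00*, 11-11*, 110-1*, 1100-*, 111-0*, 1111-*
[col 2] --110*, --111*, -0-01, -0-10, -01-1, -011-*, -1-00, -1-11, -11-0, -111-*, 0-11-*, 1--00, 1--11, 1-0-1, 1-00-, 1-1-0, 1-11-*, 10--0*, 10--1*, 10-0-*, 10-1-*, 100--*, 101--*
[col 3] --11-, 10---
Prime implicants: --11-, -0-01, -0-10, -01-1, -1-00, -1-11, -11-0, 1--00, 1--11, 1-0-1, 1-00-, 1-1-0, 10---
PI chart (minterm → PIs covering it):
  1 | -0-01  (sole → essential)
  2 | -0-10  (sole → essential)
  5 | -0-01,-01-1
  6 | --11-,-0-10
  7 | --11-,-01-1
  8 | -1-00  (sole → essential)
  11 | -1-11  (sole → essential)
  12 | -1-00,-11-0
  14 | --11-,-11-0
  15 | --11-,-1-11
  16 | 1--00,1-00-,10---
  17 | -0-01,1-0-1,1-00-,10---
  18 | -0-10,10---
  19 | 1--11,1-0-1,10---
  21 | -0-01,-01-1,10---
  22 | --11-,-0-10,1-1-0,10---
  23 | --11-,-01-1,1--11,10---
  27 | -1-11,1--11,1-0-1
  28 | -1-00,-11-0,1--00,1-1-0
  30 | --11-,-11-0,1-1-0
  31 | --11-,-1-11,1--11
Essential prime implicants: -0-01, -0-10, -1-00, -1-11

YES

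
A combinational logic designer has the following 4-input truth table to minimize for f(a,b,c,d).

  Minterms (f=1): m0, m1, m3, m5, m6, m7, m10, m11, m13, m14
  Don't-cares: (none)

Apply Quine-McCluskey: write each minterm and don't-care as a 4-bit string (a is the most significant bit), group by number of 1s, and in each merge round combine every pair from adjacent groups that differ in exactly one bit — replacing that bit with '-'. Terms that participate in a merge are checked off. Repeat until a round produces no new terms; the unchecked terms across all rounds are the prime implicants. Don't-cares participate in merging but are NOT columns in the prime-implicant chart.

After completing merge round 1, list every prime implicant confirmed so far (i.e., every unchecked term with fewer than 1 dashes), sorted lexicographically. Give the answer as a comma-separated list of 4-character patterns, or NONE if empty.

Round 0: 0000✓ 0001✓ 0011✓ 0101✓ 0110✓ 0111✓ 1010✓ 1011✓ 1101✓ 1110✓
Round 1: -011 -101 -110 0-01✓ 0-11✓ 00-1✓ 000- 01-1✓ 011- 1-10 101-
Round 2: 0--1
PIs = {-011, -101, -110, 0--1, 000-, 011-, 1-10, 101-}

NONE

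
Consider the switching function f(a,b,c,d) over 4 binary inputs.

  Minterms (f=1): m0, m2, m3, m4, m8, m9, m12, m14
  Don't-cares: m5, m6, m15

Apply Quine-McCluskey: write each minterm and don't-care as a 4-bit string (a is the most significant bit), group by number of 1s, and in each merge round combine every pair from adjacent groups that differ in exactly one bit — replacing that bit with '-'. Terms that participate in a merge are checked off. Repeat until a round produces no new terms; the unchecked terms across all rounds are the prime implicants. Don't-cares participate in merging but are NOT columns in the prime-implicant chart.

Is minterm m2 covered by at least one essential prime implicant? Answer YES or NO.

YES

size-2^0 implicants → 0000(✓)  0010(✓)  0011(✓)  0100(✓)  0101(✓)  0110(✓)  1000(✓)  1001(✓)  1100(✓)  1110(✓)  1111(✓)
size-2^1 implicants → -000(✓)  -100(✓)  -110(✓)  0-00(✓)  0-10(✓)  00-0(✓)  001-  01-0(✓)  010-  1-00(✓)  100-  11-0(✓)  111-
size-2^2 implicants → --00  -1-0  0--0
Unchecked terms (primes): --00, -1-0, 0--0, 001-, 010-, 100-, 111-
Minterm coverage:
  m0 ⊆ --00,0--0
  m2 ⊆ 0--0,001-
  m3 ⊆ 001- [E]
  m4 ⊆ --00,-1-0,0--0,010-
  m8 ⊆ --00,100-
  m9 ⊆ 100- [E]
  m12 ⊆ --00,-1-0
  m14 ⊆ -1-0,111-
E = {001-, 100-}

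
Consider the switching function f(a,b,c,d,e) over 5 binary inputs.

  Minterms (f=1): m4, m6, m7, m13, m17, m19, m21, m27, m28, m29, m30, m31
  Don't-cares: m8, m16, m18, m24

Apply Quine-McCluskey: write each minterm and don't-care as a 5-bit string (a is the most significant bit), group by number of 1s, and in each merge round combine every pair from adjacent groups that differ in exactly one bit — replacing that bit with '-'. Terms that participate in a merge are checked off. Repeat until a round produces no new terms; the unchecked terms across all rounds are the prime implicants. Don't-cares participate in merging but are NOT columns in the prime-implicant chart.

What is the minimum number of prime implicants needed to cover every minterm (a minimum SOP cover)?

6

size-2^0 implicants → 00100(✓)  00110(✓)  00111(✓)  01000(✓)  01101(✓)  10000(✓)  10001(✓)  10010(✓)  10011(✓)  10101(✓)  11000(✓)  11011(✓)  11100(✓)  11101(✓)  11110(✓)  11111(✓)
size-2^1 implicants → -1000  -1101  001-0  0011-  1-000  1-011  1-101  10-01  100-0(✓)  100-1(✓)  1000-(✓)  1001-(✓)  11-00  11-11  111-0(✓)  111-1(✓)  1110-(✓)  1111-(✓)
size-2^2 implicants → 100--  111--
Unchecked terms (primes): -1000, -1101, 001-0, 0011-, 1-000, 1-011, 1-101, 10-01, 100--, 11-00, 11-11, 111--
Minterm coverage:
  m4 ⊆ 001-0 [E]
  m6 ⊆ 001-0,0011-
  m7 ⊆ 0011- [E]
  m13 ⊆ -1101 [E]
  m17 ⊆ 10-01,100--
  m19 ⊆ 1-011,100--
  m21 ⊆ 1-101,10-01
  m27 ⊆ 1-011,11-11
  m28 ⊆ 11-00,111--
  m29 ⊆ -1101,1-101,111--
  m30 ⊆ 111-- [E]
  m31 ⊆ 11-11,111--
E = {-1101, 001-0, 0011-, 111--}
Petrick residual → 1-011, 10-01
Cover = bcd'e + a'b'ce' + a'b'cd + ac'de + ab'd'e + abc  |cover|=6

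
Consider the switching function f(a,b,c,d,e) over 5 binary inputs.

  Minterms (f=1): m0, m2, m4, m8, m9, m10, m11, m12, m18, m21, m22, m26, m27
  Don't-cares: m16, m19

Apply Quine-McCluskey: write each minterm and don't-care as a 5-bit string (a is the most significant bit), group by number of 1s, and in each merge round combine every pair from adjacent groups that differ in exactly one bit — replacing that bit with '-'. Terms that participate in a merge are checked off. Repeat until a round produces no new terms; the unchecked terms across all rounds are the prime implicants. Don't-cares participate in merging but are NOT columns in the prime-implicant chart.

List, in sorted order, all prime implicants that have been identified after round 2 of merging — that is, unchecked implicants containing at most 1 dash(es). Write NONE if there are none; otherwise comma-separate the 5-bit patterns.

10-10, 10101

size-2^0 implicants → 00000(✓)  00010(✓)  00100(✓)  01000(✓)  01001(✓)  01010(✓)  01011(✓)  01100(✓)  10000(✓)  10010(✓)  10011(✓)  10101  10110(✓)  11010(✓)  11011(✓)
size-2^1 implicants → -0000(✓)  -0010(✓)  -1010(✓)  -1011(✓)  0-000(✓)  0-010(✓)  0-100(✓)  00-00(✓)  000-0(✓)  01-00(✓)  010-0(✓)  010-1(✓)  0100-(✓)  0101-(✓)  1-010(✓)  1-011(✓)  10-10  100-0(✓)  1001-(✓)  1101-(✓)
size-2^2 implicants → --010  -00-0  -101-  0--00  0-0-0  010--  1-01-
Unchecked terms (primes): --010, -00-0, -101-, 0--00, 0-0-0, 010--, 1-01-, 10-10, 10101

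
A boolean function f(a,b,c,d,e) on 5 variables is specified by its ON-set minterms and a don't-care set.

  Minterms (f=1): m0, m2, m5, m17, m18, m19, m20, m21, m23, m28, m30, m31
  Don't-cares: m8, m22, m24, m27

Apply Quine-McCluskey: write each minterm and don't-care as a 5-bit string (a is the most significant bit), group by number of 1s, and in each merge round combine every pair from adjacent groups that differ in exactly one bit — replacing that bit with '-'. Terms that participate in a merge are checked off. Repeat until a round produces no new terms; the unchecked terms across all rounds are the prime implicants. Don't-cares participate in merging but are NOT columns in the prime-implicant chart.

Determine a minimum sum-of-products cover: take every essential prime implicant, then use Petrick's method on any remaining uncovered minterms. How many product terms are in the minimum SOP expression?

6

Round 0: 00000✓ 00010✓ 00101✓ 01000✓ 10001✓ 10010✓ 10011✓ 10100✓ 10101✓ 10110✓ 10111✓ 11000✓ 11011✓ 11100✓ 11110✓ 11111✓
Round 1: -0010 -0101 -1000 0-000 000-0 1-011✓ 1-100✓ 1-110✓ 1-111✓ 10-01✓ 10-10✓ 10-11✓ 100-1✓ 1001-✓ 101-0✓ 101-1✓ 1010-✓ 1011-✓ 11-00 11-11✓ 111-0✓ 1111-✓
Round 2: 1--11 1-1-0 1-11- 10--1 10-1- 101--
PIs = {-0010, -0101, -1000, 0-000, 000-0, 1--11, 1-1-0, 1-11-, 10--1, 10-1-, 101--, 11-00}
Coverage chart:
  m0: 0-000,000-0
  m2: -0010,000-0
  m5: -0101 ←essential
  m17: 10--1 ←essential
  m18: -0010,10-1-
  m19: 1--11,10--1,10-1-
  m20: 1-1-0,101--
  m21: -0101,10--1,101--
  m23: 1--11,1-11-,10--1,10-1-,101--
  m28: 1-1-0,11-00
  m30: 1-1-0,1-11-
  m31: 1--11,1-11-
Essential: -0101, 10--1
Petrick residual → -0010, 0-000, 1--11, 1-1-0
Min cover (6 terms): b'c'de' + b'cd'e + a'c'd'e' + ade + ace' + ab'e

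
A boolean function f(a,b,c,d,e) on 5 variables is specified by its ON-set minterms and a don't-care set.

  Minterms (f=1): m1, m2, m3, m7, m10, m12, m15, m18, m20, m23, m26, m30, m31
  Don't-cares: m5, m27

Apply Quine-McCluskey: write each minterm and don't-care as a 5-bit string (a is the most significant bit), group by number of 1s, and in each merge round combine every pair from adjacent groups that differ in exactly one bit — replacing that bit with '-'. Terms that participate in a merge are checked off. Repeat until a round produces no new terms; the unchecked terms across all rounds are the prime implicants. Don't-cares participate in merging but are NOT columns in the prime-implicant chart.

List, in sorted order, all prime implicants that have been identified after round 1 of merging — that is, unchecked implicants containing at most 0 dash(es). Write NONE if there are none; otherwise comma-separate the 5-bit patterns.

Round 0: 00001✓ 00010✓ 00011✓ 00101✓ 00111✓ 01010✓ 01100 01111✓ 10010✓ 10100 10111✓ 11010✓ 11011✓ 11110✓ 11111✓
Round 1: -0010✓ -0111✓ -1010✓ -1111✓ 0-010✓ 0-111✓ 00-01✓ 00-11✓ 000-1✓ 0001- 001-1✓ 1-010✓ 1-111✓ 11-10✓ 11-11✓ 1101-✓ 1111-✓
Round 2: --010 --111 00--1 11-1-
PIs = {--010, --111, 00--1, 0001-, 01100, 10100, 11-1-}

01100, 10100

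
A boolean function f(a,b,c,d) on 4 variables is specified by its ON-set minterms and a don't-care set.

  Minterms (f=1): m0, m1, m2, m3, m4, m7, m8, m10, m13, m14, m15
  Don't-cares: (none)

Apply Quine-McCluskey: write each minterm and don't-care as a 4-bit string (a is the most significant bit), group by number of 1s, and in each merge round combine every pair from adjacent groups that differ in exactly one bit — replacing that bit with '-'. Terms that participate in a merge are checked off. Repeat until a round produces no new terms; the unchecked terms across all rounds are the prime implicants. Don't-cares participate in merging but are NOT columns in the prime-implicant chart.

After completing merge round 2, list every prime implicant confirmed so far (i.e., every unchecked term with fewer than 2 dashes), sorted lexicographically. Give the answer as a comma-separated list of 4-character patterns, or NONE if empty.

size-2^0 implicants → 0000(✓)  0001(✓)  0010(✓)  0011(✓)  0100(✓)  0111(✓)  1000(✓)  1010(✓)  1101(✓)  1110(✓)  1111(✓)
size-2^1 implicants → -000(✓)  -010(✓)  -111  0-00  0-11  00-0(✓)  00-1(✓)  000-(✓)  001-(✓)  1-10  10-0(✓)  11-1  111-
size-2^2 implicants → -0-0  00--
Unchecked terms (primes): -0-0, -111, 0-00, 0-11, 00--, 1-10, 11-1, 111-

-111, 0-00, 0-11, 1-10, 11-1, 111-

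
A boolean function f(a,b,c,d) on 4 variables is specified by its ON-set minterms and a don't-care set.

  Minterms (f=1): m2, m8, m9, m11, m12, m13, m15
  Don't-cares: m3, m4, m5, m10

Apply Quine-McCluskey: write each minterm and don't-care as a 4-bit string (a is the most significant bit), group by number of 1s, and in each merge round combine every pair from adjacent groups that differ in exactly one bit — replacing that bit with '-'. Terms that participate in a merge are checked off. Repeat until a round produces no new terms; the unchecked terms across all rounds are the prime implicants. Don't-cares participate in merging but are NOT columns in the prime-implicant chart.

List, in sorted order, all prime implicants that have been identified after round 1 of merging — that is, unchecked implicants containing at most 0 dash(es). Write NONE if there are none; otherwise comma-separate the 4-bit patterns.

[col 0] 0010*, 0011*, 0100*, 0101*, 1000*, 1001*, 1010*, 1011*, 1100*, 1101*, 1111*
[col 1] -010*, -011*, -100*, -101*, 001-*, 010-*, 1-00*, 1-01*, 1-11*, 10-0*, 10-1*, 100-*, 101-*, 11-1*, 110-*
[col 2] -01-, -10-, 1--1, 1-0-, 10--
Prime implicants: -01-, -10-, 1--1, 1-0-, 10--

NONE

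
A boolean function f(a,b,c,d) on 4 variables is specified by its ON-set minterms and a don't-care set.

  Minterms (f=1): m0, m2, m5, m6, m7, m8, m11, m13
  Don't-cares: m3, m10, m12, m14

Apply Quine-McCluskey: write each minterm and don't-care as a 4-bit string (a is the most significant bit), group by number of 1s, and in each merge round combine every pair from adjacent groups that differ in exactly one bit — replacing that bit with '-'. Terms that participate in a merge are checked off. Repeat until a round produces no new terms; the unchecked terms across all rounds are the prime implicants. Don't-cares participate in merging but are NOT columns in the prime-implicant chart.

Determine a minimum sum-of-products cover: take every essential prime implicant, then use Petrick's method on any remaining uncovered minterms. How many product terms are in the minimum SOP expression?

4

[col 0] 0000*, 0010*, 0011*, 0101*, 0110*, 0111*, 1000*, 1010*, 1011*, 1100*, 1101*, 1110*
[col 1] -000*, -010*, -011*, -101, -110*, 0-10*, 0-11*, 00-0*, 001-*, 01-1, 011-*, 1-00*, 1-10*, 10-0*, 101-*, 11-0*, 110-
[col 2] --10, -0-0, -01-, 0-1-, 1--0
Prime implicants: --10, -0-0, -01-, -101, 0-1-, 01-1, 1--0, 110-
PI chart (minterm → PIs covering it):
  0 | -0-0  (sole → essential)
  2 | --10,-0-0,-01-,0-1-
  5 | -101,01-1
  6 | --10,0-1-
  7 | 0-1-,01-1
  8 | -0-0,1--0
  11 | -01-  (sole → essential)
  13 | -101,110-
Essential prime implicants: -0-0, -01-
Petrick residual → -101, 0-1-
Minimum SOP uses 4 PIs: b'd' + b'c + bc'd + a'c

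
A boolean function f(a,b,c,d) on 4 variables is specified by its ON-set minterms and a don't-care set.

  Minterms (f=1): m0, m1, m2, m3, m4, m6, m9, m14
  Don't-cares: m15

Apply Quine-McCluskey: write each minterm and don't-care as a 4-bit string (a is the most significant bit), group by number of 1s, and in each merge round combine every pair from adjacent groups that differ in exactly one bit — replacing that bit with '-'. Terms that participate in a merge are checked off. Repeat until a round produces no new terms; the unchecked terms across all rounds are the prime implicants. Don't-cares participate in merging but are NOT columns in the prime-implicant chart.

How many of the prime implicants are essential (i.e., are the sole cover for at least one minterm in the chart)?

[col 0] 0000*, 0001*, 0010*, 0011*, 0100*, 0110*, 1001*, 1110*, 1111*
[col 1] -001, -110, 0-00*, 0-10*, 00-0*, 00-1*, 000-*, 001-*, 01-0*, 111-
[col 2] 0--0, 00--
Prime implicants: -001, -110, 0--0, 00--, 111-
PI chart (minterm → PIs covering it):
  0 | 0--0,00--
  1 | -001,00--
  2 | 0--0,00--
  3 | 00--  (sole → essential)
  4 | 0--0  (sole → essential)
  6 | -110,0--0
  9 | -001  (sole → essential)
  14 | -110,111-
Essential prime implicants: -001, 0--0, 00--

3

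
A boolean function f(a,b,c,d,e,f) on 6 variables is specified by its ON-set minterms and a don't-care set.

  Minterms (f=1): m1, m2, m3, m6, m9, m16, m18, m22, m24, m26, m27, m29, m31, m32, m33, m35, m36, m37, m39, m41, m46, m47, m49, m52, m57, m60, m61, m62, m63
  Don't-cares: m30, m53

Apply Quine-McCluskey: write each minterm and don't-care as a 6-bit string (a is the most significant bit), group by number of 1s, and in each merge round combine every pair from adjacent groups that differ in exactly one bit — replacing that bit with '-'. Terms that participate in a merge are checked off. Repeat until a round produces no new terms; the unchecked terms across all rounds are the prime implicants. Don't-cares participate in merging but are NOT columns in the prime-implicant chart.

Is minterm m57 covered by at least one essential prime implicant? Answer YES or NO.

NO

size-2^0 implicants → 000001(✓)  000010(✓)  000011(✓)  000110(✓)  001001(✓)  010000(✓)  010010(✓)  010110(✓)  011000(✓)  011010(✓)  011011(✓)  011101(✓)  011110(✓)  011111(✓)  100000(✓)  100001(✓)  100011(✓)  100100(✓)  100101(✓)  100111(✓)  101001(✓)  101110(✓)  101111(✓)  110001(✓)  110100(✓)  110101(✓)  111001(✓)  111100(✓)  111101(✓)  111110(✓)  111111(✓)
size-2^1 implicants → -00001(✓)  -00011(✓)  -01001(✓)  -11101(✓)  -11110(✓)  -11111(✓)  0-0010(✓)  0-0110(✓)  00-001(✓)  000-10(✓)  0000-1(✓)  00001-  01-000(✓)  01-010(✓)  01-110(✓)  010-10(✓)  0100-0(✓)  011-10(✓)  011-11(✓)  0110-0(✓)  01101-(✓)  0111-1(✓)  01111-(✓)  1-0001(✓)  1-0100(✓)  1-0101(✓)  1-1001(✓)  1-1110(✓)  1-1111(✓)  10-001(✓)  10-111  100-00(✓)  100-01(✓)  100-11(✓)  1000-1(✓)  10000-(✓)  1001-1(✓)  10010-(✓)  10111-(✓)  11-001(✓)  11-100(✓)  11-101(✓)  110-01(✓)  11010-(✓)  111-01(✓)  1111-0(✓)  1111-1(✓)  11110-(✓)  11111-(✓)
size-2^2 implicants → -0-001  -000-1  -111-1  -1111-  0-0-10  01--10  01-0-0  011-1-  1--001  1-0-01  1-010-  1-111-  100--1  100-0-  11--01  11-10-  1111--
Unchecked terms (primes): -0-001, -000-1, -111-1, -1111-, 0-0-10, 00001-, 01--10, 01-0-0, 011-1-, 1--001, 1-0-01, 1-010-, 1-111-, 10-111, 100--1, 100-0-, 11--01, 11-10-, 1111--
Minterm coverage:
  m1 ⊆ -0-001,-000-1
  m2 ⊆ 0-0-10,00001-
  m3 ⊆ -000-1,00001-
  m6 ⊆ 0-0-10 [E]
  m9 ⊆ -0-001 [E]
  m16 ⊆ 01-0-0 [E]
  m18 ⊆ 0-0-10,01--10,01-0-0
  m22 ⊆ 0-0-10,01--10
  m24 ⊆ 01-0-0 [E]
  m26 ⊆ 01--10,01-0-0,011-1-
  m27 ⊆ 011-1- [E]
  m29 ⊆ -111-1 [E]
  m31 ⊆ -111-1,-1111-,011-1-
  m32 ⊆ 100-0- [E]
  m33 ⊆ -0-001,-000-1,1--001,1-0-01,100--1,100-0-
  m35 ⊆ -000-1,100--1
  m36 ⊆ 1-010-,100-0-
  m37 ⊆ 1-0-01,1-010-,100--1,100-0-
  m39 ⊆ 10-111,100--1
  m41 ⊆ -0-001,1--001
  m46 ⊆ 1-111- [E]
  m47 ⊆ 1-111-,10-111
  m49 ⊆ 1--001,1-0-01,11--01
  m52 ⊆ 1-010-,11-10-
  m57 ⊆ 1--001,11--01
  m60 ⊆ 11-10-,1111--
  m61 ⊆ -111-1,11--01,11-10-,1111--
  m62 ⊆ -1111-,1-111-,1111--
  m63 ⊆ -111-1,-1111-,1-111-,1111--
E = {-0-001, -111-1, 0-0-10, 01-0-0, 011-1-, 1-111-, 100-0-}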